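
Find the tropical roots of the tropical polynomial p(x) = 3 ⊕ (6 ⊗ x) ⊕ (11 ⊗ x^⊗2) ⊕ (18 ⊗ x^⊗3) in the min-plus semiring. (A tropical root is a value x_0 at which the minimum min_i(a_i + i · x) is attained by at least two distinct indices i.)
Roots: {-7, -5, -3}

Each tropical root is a break point of the lower envelope of the lines y = a_i + i · x (there are 4 lines, with slopes 0, 1, ..., 3). Only the lines that attain the minimum somewhere contribute to roots; other lines are dominated. Here the surviving (envelope) indices are i = 3, i = 2, i = 1, i = 0.
Intersections between consecutive envelope lines give the roots: for adjacent envelope indices i < j the intersection is x = (a_i − a_j) / (j − i). Reading off the sorted break points: {-7, -5, -3}.
Verification: at each break x_0, at least two indices attain the minimum of min_i(a_i + i · x_0).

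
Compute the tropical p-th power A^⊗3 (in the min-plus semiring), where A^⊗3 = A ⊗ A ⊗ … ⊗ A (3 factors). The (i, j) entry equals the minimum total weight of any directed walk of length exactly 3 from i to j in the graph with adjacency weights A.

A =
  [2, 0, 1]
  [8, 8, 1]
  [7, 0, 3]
A^⊗3 =
  [6, 1, 2]
  [9, 4, 2]
  [8, 1, 4]

Each entry (A^⊗3)_ij equals the minimum over all length-3 walks i = v_0 → v_1 → … → v_3 = j of Σ_t A[v_t][v_{t+1}]. For example, for (i, j) = (0, 2) we minimise over 9 possible intermediate vertex sequences; the minimum is 2, attained along the walk 0 → 2 → 1 → 2.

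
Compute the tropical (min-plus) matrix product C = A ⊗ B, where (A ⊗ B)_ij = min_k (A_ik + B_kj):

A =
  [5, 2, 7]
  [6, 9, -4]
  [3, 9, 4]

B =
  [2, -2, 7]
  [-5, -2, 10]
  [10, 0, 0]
A ⊗ B =
  [-3, 0, 7]
  [4, -4, -4]
  [4, 1, 4]

Apply the min-plus product entry-by-entry:
  C[0][0] = min over k of (A[0][0] + B[0][0] = 5 + 2 = 7, A[0][1] + B[1][0] = 2 + -5 = -3, A[0][2] + B[2][0] = 7 + 10 = 17) = -3 (attained at k = 1)
  C[0][1] = min over k of (A[0][0] + B[0][1] = 5 + -2 = 3, A[0][1] + B[1][1] = 2 + -2 = 0, A[0][2] + B[2][1] = 7 + 0 = 7) = 0 (attained at k = 1)
  C[0][2] = min over k of (A[0][0] + B[0][2] = 5 + 7 = 12, A[0][1] + B[1][2] = 2 + 10 = 12, A[0][2] + B[2][2] = 7 + 0 = 7) = 7 (attained at k = 2)
  C[1][0] = min over k of (A[1][0] + B[0][0] = 6 + 2 = 8, A[1][1] + B[1][0] = 9 + -5 = 4, A[1][2] + B[2][0] = -4 + 10 = 6) = 4 (attained at k = 1)
  C[1][1] = min over k of (A[1][0] + B[0][1] = 6 + -2 = 4, A[1][1] + B[1][1] = 9 + -2 = 7, A[1][2] + B[2][1] = -4 + 0 = -4) = -4 (attained at k = 2)
  C[1][2] = min over k of (A[1][0] + B[0][2] = 6 + 7 = 13, A[1][1] + B[1][2] = 9 + 10 = 19, A[1][2] + B[2][2] = -4 + 0 = -4) = -4 (attained at k = 2)
  C[2][0] = min over k of (A[2][0] + B[0][0] = 3 + 2 = 5, A[2][1] + B[1][0] = 9 + -5 = 4, A[2][2] + B[2][0] = 4 + 10 = 14) = 4 (attained at k = 1)
  C[2][1] = min over k of (A[2][0] + B[0][1] = 3 + -2 = 1, A[2][1] + B[1][1] = 9 + -2 = 7, A[2][2] + B[2][1] = 4 + 0 = 4) = 1 (attained at k = 0)
  C[2][2] = min over k of (A[2][0] + B[0][2] = 3 + 7 = 10, A[2][1] + B[1][2] = 9 + 10 = 19, A[2][2] + B[2][2] = 4 + 0 = 4) = 4 (attained at k = 2)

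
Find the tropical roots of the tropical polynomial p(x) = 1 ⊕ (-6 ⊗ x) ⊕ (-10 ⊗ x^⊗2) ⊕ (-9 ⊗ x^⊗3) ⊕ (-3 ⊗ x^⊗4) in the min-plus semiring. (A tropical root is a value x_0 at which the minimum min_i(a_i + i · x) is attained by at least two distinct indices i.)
Roots: {-6, -1, 4, 7}

Each tropical root is a break point of the lower envelope of the lines y = a_i + i · x (there are 5 lines, with slopes 0, 1, ..., 4). Only the lines that attain the minimum somewhere contribute to roots; other lines are dominated. Here the surviving (envelope) indices are i = 4, i = 3, i = 2, i = 1, i = 0.
Intersections between consecutive envelope lines give the roots: for adjacent envelope indices i < j the intersection is x = (a_i − a_j) / (j − i). Reading off the sorted break points: {-6, -1, 4, 7}.
Verification: at each break x_0, at least two indices attain the minimum of min_i(a_i + i · x_0).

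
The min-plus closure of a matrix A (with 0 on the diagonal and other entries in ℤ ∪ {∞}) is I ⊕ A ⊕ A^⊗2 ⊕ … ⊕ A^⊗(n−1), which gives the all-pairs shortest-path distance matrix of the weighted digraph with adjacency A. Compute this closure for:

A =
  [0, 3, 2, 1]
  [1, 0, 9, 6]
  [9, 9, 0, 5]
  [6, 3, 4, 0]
Closure =
  [0, 3, 2, 1]
  [1, 0, 3, 2]
  [9, 8, 0, 5]
  [4, 3, 4, 0]

This is the Floyd-Warshall all-pairs shortest-path computation. For each intermediate vertex k = 0, 1, …, 3, update dist[i][j] ← min(dist[i][j], dist[i][k] + dist[k][j]). The final matrix gives, for each (i, j), the minimum total weight of any directed path from i to j (possibly empty when i = j).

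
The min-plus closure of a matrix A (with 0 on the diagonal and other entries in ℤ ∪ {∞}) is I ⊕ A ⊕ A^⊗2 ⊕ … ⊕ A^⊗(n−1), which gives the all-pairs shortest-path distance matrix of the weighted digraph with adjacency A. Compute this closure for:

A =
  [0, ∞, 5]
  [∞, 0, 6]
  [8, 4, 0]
Closure =
  [0, 9, 5]
  [14, 0, 6]
  [8, 4, 0]

This is the Floyd-Warshall all-pairs shortest-path computation. For each intermediate vertex k = 0, 1, …, 2, update dist[i][j] ← min(dist[i][j], dist[i][k] + dist[k][j]). The final matrix gives, for each (i, j), the minimum total weight of any directed path from i to j (possibly empty when i = j).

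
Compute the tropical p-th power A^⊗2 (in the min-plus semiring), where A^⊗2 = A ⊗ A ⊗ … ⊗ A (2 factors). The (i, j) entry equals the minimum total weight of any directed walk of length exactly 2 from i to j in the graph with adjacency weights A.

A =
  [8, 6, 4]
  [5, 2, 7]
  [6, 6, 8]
A^⊗2 =
  [10, 8, 12]
  [7, 4, 9]
  [11, 8, 10]

Each entry (A^⊗2)_ij equals the minimum over all length-2 walks i = v_0 → v_1 → … → v_2 = j of Σ_t A[v_t][v_{t+1}]. For example, for (i, j) = (0, 2) we minimise over 3 possible intermediate vertex sequences; the minimum is 12, attained along the walk 0 → 0 → 2.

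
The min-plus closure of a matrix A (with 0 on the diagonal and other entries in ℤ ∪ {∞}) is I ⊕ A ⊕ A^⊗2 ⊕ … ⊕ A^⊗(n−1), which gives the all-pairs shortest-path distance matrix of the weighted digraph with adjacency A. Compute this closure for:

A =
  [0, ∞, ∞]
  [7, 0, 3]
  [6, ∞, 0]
Closure =
  [0, ∞, ∞]
  [7, 0, 3]
  [6, ∞, 0]

This is the Floyd-Warshall all-pairs shortest-path computation. For each intermediate vertex k = 0, 1, …, 2, update dist[i][j] ← min(dist[i][j], dist[i][k] + dist[k][j]). The final matrix gives, for each (i, j), the minimum total weight of any directed path from i to j (possibly empty when i = j).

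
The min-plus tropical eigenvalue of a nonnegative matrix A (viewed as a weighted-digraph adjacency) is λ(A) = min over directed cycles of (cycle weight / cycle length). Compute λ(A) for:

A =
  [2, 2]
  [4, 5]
λ(A) = 2

Enumerate directed cycles and compute their means (weight / length). Sample:
  cycle 0 → 0: weight = 2, length = 1, mean = 2/1 ≈ 2.000
  cycle 1 → 1: weight = 5, length = 1, mean = 5/1 ≈ 5.000
  cycle 0 → 1 → 0: weight = 6, length = 2, mean = 6/2 ≈ 3.000
  cycle 1 → 0 → 1: weight = 6, length = 2, mean = 6/2 ≈ 3.000
Minimum mean = 2.000, attained e.g. along the cycle 0 → 0 with weight 2 and length 1. So λ(A) = 2/1 = 2.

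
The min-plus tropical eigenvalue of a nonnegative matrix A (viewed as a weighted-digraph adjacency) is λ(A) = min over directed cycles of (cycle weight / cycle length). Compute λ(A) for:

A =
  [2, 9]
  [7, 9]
λ(A) = 2

Enumerate directed cycles and compute their means (weight / length). Sample:
  cycle 0 → 0: weight = 2, length = 1, mean = 2/1 ≈ 2.000
  cycle 1 → 1: weight = 9, length = 1, mean = 9/1 ≈ 9.000
  cycle 0 → 1 → 0: weight = 16, length = 2, mean = 16/2 ≈ 8.000
  cycle 1 → 0 → 1: weight = 16, length = 2, mean = 16/2 ≈ 8.000
Minimum mean = 2.000, attained e.g. along the cycle 0 → 0 with weight 2 and length 1. So λ(A) = 2/1 = 2.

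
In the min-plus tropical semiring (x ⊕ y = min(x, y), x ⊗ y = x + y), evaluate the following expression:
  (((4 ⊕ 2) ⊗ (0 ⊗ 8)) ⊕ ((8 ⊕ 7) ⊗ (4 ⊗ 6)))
(((4 ⊕ 2) ⊗ (0 ⊗ 8)) ⊕ ((8 ⊕ 7) ⊗ (4 ⊗ 6))) = 10

Expand innermost to outermost. Recall ⊕ takes the minimum of its arguments and ⊗ takes their sum. Working out the expression (((4 ⊕ 2) ⊗ (0 ⊗ 8)) ⊕ ((8 ⊕ 7) ⊗ (4 ⊗ 6))) gives 10.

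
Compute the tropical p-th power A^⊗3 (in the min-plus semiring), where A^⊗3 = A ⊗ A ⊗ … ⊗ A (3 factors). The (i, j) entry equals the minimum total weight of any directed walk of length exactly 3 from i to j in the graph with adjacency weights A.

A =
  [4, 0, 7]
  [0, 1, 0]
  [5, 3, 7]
A^⊗3 =
  [1, 0, 1]
  [0, 1, 0]
  [4, 3, 4]

Each entry (A^⊗3)_ij equals the minimum over all length-3 walks i = v_0 → v_1 → … → v_3 = j of Σ_t A[v_t][v_{t+1}]. For example, for (i, j) = (0, 2) we minimise over 9 possible intermediate vertex sequences; the minimum is 1, attained along the walk 0 → 1 → 1 → 2.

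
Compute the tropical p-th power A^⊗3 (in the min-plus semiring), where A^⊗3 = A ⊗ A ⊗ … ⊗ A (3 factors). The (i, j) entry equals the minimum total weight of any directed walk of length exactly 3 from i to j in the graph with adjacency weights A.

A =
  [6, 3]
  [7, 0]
A^⊗3 =
  [10, 3]
  [7, 0]

Each entry (A^⊗3)_ij equals the minimum over all length-3 walks i = v_0 → v_1 → … → v_3 = j of Σ_t A[v_t][v_{t+1}]. For example, for (i, j) = (0, 1) we minimise over 4 possible intermediate vertex sequences; the minimum is 3, attained along the walk 0 → 1 → 1 → 1.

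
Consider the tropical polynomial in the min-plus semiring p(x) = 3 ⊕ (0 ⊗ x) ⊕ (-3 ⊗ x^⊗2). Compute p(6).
p(6) = 3

A tropical monomial a ⊗ x^⊗i evaluates to a + i · x. Evaluating each term at x = 6:
  Term 0 contributes 3 + 0 · 6 = 3
  Term 1 contributes 0 + 1 · 6 = 6
  Term 2 contributes -3 + 2 · 6 = 9
p(6) = ⊕ of these = min[3, 6, 9] = 3.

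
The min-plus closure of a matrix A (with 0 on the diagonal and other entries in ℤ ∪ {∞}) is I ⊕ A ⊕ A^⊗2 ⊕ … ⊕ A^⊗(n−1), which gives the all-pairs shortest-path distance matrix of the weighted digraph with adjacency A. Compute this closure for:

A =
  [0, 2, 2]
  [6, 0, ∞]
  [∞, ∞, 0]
Closure =
  [0, 2, 2]
  [6, 0, 8]
  [∞, ∞, 0]

This is the Floyd-Warshall all-pairs shortest-path computation. For each intermediate vertex k = 0, 1, …, 2, update dist[i][j] ← min(dist[i][j], dist[i][k] + dist[k][j]). The final matrix gives, for each (i, j), the minimum total weight of any directed path from i to j (possibly empty when i = j).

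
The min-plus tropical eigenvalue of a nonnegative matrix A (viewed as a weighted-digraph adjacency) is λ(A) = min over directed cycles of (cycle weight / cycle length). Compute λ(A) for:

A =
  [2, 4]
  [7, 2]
λ(A) = 2

Enumerate directed cycles and compute their means (weight / length). Sample:
  cycle 0 → 0: weight = 2, length = 1, mean = 2/1 ≈ 2.000
  cycle 1 → 1: weight = 2, length = 1, mean = 2/1 ≈ 2.000
  cycle 0 → 1 → 0: weight = 11, length = 2, mean = 11/2 ≈ 5.500
  cycle 1 → 0 → 1: weight = 11, length = 2, mean = 11/2 ≈ 5.500
Minimum mean = 2.000, attained e.g. along the cycle 0 → 0 with weight 2 and length 1. So λ(A) = 2/1 = 2.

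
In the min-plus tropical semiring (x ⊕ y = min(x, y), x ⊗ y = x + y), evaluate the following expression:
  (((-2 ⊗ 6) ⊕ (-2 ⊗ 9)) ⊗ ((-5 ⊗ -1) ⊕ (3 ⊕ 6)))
(((-2 ⊗ 6) ⊕ (-2 ⊗ 9)) ⊗ ((-5 ⊗ -1) ⊕ (3 ⊕ 6))) = -2

Expand innermost to outermost. Recall ⊕ takes the minimum of its arguments and ⊗ takes their sum. Working out the expression (((-2 ⊗ 6) ⊕ (-2 ⊗ 9)) ⊗ ((-5 ⊗ -1) ⊕ (3 ⊕ 6))) gives -2.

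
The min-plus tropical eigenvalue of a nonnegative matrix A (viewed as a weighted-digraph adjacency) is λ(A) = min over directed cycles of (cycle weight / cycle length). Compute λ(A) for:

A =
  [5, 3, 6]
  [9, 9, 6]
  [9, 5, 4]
λ(A) = 4

Enumerate directed cycles and compute their means (weight / length). Sample:
  cycle 0 → 0: weight = 5, length = 1, mean = 5/1 ≈ 5.000
  cycle 1 → 1: weight = 9, length = 1, mean = 9/1 ≈ 9.000
  cycle 2 → 2: weight = 4, length = 1, mean = 4/1 ≈ 4.000
  cycle 0 → 1 → 0: weight = 12, length = 2, mean = 12/2 ≈ 6.000
  cycle 0 → 2 → 0: weight = 15, length = 2, mean = 15/2 ≈ 7.500
  cycle 1 → 0 → 1: weight = 12, length = 2, mean = 12/2 ≈ 6.000
Minimum mean = 4.000, attained e.g. along the cycle 2 → 2 with weight 4 and length 1. So λ(A) = 4/1 = 4.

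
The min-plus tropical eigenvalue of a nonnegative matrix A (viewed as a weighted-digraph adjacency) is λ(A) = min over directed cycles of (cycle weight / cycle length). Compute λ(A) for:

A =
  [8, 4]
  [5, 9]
λ(A) = 9/2

Enumerate directed cycles and compute their means (weight / length). Sample:
  cycle 0 → 0: weight = 8, length = 1, mean = 8/1 ≈ 8.000
  cycle 1 → 1: weight = 9, length = 1, mean = 9/1 ≈ 9.000
  cycle 0 → 1 → 0: weight = 9, length = 2, mean = 9/2 ≈ 4.500
  cycle 1 → 0 → 1: weight = 9, length = 2, mean = 9/2 ≈ 4.500
Minimum mean = 4.500, attained e.g. along the cycle 0 → 1 → 0 with weight 9 and length 2. So λ(A) = 9/2 = 9/2.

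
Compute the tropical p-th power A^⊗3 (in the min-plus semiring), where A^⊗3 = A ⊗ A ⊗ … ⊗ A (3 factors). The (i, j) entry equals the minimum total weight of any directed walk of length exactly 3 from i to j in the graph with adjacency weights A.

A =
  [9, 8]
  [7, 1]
A^⊗3 =
  [16, 10]
  [9, 3]

Each entry (A^⊗3)_ij equals the minimum over all length-3 walks i = v_0 → v_1 → … → v_3 = j of Σ_t A[v_t][v_{t+1}]. For example, for (i, j) = (0, 1) we minimise over 4 possible intermediate vertex sequences; the minimum is 10, attained along the walk 0 → 1 → 1 → 1.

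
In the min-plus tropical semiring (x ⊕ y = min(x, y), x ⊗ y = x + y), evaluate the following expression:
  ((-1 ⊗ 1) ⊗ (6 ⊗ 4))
((-1 ⊗ 1) ⊗ (6 ⊗ 4)) = 10

Expand innermost to outermost. Recall ⊕ takes the minimum of its arguments and ⊗ takes their sum. Working out the expression ((-1 ⊗ 1) ⊗ (6 ⊗ 4)) gives 10.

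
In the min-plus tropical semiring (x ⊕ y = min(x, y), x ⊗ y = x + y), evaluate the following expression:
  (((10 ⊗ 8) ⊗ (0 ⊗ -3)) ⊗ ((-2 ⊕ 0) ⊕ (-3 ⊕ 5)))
(((10 ⊗ 8) ⊗ (0 ⊗ -3)) ⊗ ((-2 ⊕ 0) ⊕ (-3 ⊕ 5))) = 12

Expand innermost to outermost. Recall ⊕ takes the minimum of its arguments and ⊗ takes their sum. Working out the expression (((10 ⊗ 8) ⊗ (0 ⊗ -3)) ⊗ ((-2 ⊕ 0) ⊕ (-3 ⊕ 5))) gives 12.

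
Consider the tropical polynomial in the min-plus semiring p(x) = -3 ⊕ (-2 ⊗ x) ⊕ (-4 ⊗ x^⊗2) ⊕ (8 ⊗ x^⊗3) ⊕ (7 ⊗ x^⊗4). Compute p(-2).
p(-2) = -8

A tropical monomial a ⊗ x^⊗i evaluates to a + i · x. Evaluating each term at x = -2:
  Term 0 contributes -3 + 0 · -2 = -3
  Term 1 contributes -2 + 1 · -2 = -4
  Term 2 contributes -4 + 2 · -2 = -8
  Term 3 contributes 8 + 3 · -2 = 2
  Term 4 contributes 7 + 4 · -2 = -1
p(-2) = ⊕ of these = min[-3, -4, -8, 2, -1] = -8.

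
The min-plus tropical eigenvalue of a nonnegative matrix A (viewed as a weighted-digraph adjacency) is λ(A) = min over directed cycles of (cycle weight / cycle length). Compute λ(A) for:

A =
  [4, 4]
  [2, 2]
λ(A) = 2

Enumerate directed cycles and compute their means (weight / length). Sample:
  cycle 0 → 0: weight = 4, length = 1, mean = 4/1 ≈ 4.000
  cycle 1 → 1: weight = 2, length = 1, mean = 2/1 ≈ 2.000
  cycle 0 → 1 → 0: weight = 6, length = 2, mean = 6/2 ≈ 3.000
  cycle 1 → 0 → 1: weight = 6, length = 2, mean = 6/2 ≈ 3.000
Minimum mean = 2.000, attained e.g. along the cycle 1 → 1 with weight 2 and length 1. So λ(A) = 2/1 = 2.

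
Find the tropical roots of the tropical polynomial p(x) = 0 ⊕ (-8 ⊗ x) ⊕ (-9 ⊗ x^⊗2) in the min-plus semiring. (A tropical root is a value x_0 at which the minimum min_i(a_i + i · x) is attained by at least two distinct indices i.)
Roots: {1, 8}

Each tropical root is a break point of the lower envelope of the lines y = a_i + i · x (there are 3 lines, with slopes 0, 1, ..., 2). Only the lines that attain the minimum somewhere contribute to roots; other lines are dominated. Here the surviving (envelope) indices are i = 2, i = 1, i = 0.
Intersections between consecutive envelope lines give the roots: for adjacent envelope indices i < j the intersection is x = (a_i − a_j) / (j − i). Reading off the sorted break points: {1, 8}.
Verification: at each break x_0, at least two indices attain the minimum of min_i(a_i + i · x_0).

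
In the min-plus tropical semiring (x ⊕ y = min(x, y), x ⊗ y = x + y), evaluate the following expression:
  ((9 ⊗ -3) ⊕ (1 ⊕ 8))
((9 ⊗ -3) ⊕ (1 ⊕ 8)) = 1

Expand innermost to outermost. Recall ⊕ takes the minimum of its arguments and ⊗ takes their sum. Working out the expression ((9 ⊗ -3) ⊕ (1 ⊕ 8)) gives 1.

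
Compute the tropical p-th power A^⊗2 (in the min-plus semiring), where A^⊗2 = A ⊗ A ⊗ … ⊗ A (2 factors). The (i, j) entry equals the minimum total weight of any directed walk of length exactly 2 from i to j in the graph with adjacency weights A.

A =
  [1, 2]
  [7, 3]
A^⊗2 =
  [2, 3]
  [8, 6]

Each entry (A^⊗2)_ij equals the minimum over all length-2 walks i = v_0 → v_1 → … → v_2 = j of Σ_t A[v_t][v_{t+1}]. For example, for (i, j) = (0, 1) we minimise over 2 possible intermediate vertex sequences; the minimum is 3, attained along the walk 0 → 0 → 1.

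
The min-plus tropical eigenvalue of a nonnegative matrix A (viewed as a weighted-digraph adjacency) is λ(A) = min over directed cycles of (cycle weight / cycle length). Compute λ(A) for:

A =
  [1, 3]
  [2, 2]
λ(A) = 1

Enumerate directed cycles and compute their means (weight / length). Sample:
  cycle 0 → 0: weight = 1, length = 1, mean = 1/1 ≈ 1.000
  cycle 1 → 1: weight = 2, length = 1, mean = 2/1 ≈ 2.000
  cycle 0 → 1 → 0: weight = 5, length = 2, mean = 5/2 ≈ 2.500
  cycle 1 → 0 → 1: weight = 5, length = 2, mean = 5/2 ≈ 2.500
Minimum mean = 1.000, attained e.g. along the cycle 0 → 0 with weight 1 and length 1. So λ(A) = 1/1 = 1.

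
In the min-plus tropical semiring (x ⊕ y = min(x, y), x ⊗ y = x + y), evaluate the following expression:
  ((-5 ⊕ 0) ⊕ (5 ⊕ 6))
((-5 ⊕ 0) ⊕ (5 ⊕ 6)) = -5

Expand innermost to outermost. Recall ⊕ takes the minimum of its arguments and ⊗ takes their sum. Working out the expression ((-5 ⊕ 0) ⊕ (5 ⊕ 6)) gives -5.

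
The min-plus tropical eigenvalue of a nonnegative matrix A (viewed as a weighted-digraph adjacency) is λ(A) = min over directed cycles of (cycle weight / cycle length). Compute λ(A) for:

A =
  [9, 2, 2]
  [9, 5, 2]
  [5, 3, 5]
λ(A) = 5/2

Enumerate directed cycles and compute their means (weight / length). Sample:
  cycle 0 → 0: weight = 9, length = 1, mean = 9/1 ≈ 9.000
  cycle 1 → 1: weight = 5, length = 1, mean = 5/1 ≈ 5.000
  cycle 2 → 2: weight = 5, length = 1, mean = 5/1 ≈ 5.000
  cycle 0 → 1 → 0: weight = 11, length = 2, mean = 11/2 ≈ 5.500
  cycle 0 → 2 → 0: weight = 7, length = 2, mean = 7/2 ≈ 3.500
  cycle 1 → 0 → 1: weight = 11, length = 2, mean = 11/2 ≈ 5.500
Minimum mean = 2.500, attained e.g. along the cycle 1 → 2 → 1 with weight 5 and length 2. So λ(A) = 5/2 = 5/2.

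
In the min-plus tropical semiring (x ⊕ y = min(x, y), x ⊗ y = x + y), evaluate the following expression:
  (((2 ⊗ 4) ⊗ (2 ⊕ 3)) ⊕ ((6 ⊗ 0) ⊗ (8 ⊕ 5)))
(((2 ⊗ 4) ⊗ (2 ⊕ 3)) ⊕ ((6 ⊗ 0) ⊗ (8 ⊕ 5))) = 8

Expand innermost to outermost. Recall ⊕ takes the minimum of its arguments and ⊗ takes their sum. Working out the expression (((2 ⊗ 4) ⊗ (2 ⊕ 3)) ⊕ ((6 ⊗ 0) ⊗ (8 ⊕ 5))) gives 8.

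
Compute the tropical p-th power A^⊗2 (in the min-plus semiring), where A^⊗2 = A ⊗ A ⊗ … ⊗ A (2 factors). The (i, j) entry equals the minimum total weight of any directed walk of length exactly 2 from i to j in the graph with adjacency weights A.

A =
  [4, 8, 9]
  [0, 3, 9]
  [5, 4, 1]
A^⊗2 =
  [8, 11, 10]
  [3, 6, 9]
  [4, 5, 2]

Each entry (A^⊗2)_ij equals the minimum over all length-2 walks i = v_0 → v_1 → … → v_2 = j of Σ_t A[v_t][v_{t+1}]. For example, for (i, j) = (0, 2) we minimise over 3 possible intermediate vertex sequences; the minimum is 10, attained along the walk 0 → 2 → 2.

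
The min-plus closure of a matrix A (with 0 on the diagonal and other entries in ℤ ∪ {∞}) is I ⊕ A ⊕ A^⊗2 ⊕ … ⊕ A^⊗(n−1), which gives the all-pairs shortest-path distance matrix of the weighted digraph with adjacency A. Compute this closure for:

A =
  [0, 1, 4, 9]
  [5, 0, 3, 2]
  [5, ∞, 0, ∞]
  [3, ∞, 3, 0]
Closure =
  [0, 1, 4, 3]
  [5, 0, 3, 2]
  [5, 6, 0, 8]
  [3, 4, 3, 0]

This is the Floyd-Warshall all-pairs shortest-path computation. For each intermediate vertex k = 0, 1, …, 3, update dist[i][j] ← min(dist[i][j], dist[i][k] + dist[k][j]). The final matrix gives, for each (i, j), the minimum total weight of any directed path from i to j (possibly empty when i = j).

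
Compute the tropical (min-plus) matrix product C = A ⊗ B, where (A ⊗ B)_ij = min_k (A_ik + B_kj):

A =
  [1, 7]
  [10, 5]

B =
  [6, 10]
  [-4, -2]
A ⊗ B =
  [3, 5]
  [1, 3]

Apply the min-plus product entry-by-entry:
  C[0][0] = min over k of (A[0][0] + B[0][0] = 1 + 6 = 7, A[0][1] + B[1][0] = 7 + -4 = 3) = 3 (attained at k = 1)
  C[0][1] = min over k of (A[0][0] + B[0][1] = 1 + 10 = 11, A[0][1] + B[1][1] = 7 + -2 = 5) = 5 (attained at k = 1)
  C[1][0] = min over k of (A[1][0] + B[0][0] = 10 + 6 = 16, A[1][1] + B[1][0] = 5 + -4 = 1) = 1 (attained at k = 1)
  C[1][1] = min over k of (A[1][0] + B[0][1] = 10 + 10 = 20, A[1][1] + B[1][1] = 5 + -2 = 3) = 3 (attained at k = 1)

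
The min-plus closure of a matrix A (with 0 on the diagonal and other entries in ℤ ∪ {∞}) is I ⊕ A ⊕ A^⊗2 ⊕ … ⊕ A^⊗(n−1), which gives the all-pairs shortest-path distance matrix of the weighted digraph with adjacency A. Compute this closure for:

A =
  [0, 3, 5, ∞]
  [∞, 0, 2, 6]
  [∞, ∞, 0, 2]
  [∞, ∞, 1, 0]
Closure =
  [0, 3, 5, 7]
  [∞, 0, 2, 4]
  [∞, ∞, 0, 2]
  [∞, ∞, 1, 0]

This is the Floyd-Warshall all-pairs shortest-path computation. For each intermediate vertex k = 0, 1, …, 3, update dist[i][j] ← min(dist[i][j], dist[i][k] + dist[k][j]). The final matrix gives, for each (i, j), the minimum total weight of any directed path from i to j (possibly empty when i = j).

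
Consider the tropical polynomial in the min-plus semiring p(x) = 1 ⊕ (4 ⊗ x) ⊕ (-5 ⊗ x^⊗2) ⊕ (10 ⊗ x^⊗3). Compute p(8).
p(8) = 1

A tropical monomial a ⊗ x^⊗i evaluates to a + i · x. Evaluating each term at x = 8:
  Term 0 contributes 1 + 0 · 8 = 1
  Term 1 contributes 4 + 1 · 8 = 12
  Term 2 contributes -5 + 2 · 8 = 11
  Term 3 contributes 10 + 3 · 8 = 34
p(8) = ⊕ of these = min[1, 12, 11, 34] = 1.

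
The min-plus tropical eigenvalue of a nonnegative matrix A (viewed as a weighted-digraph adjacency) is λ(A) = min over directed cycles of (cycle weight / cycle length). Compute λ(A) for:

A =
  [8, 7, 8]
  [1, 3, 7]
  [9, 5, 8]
λ(A) = 3

Enumerate directed cycles and compute their means (weight / length). Sample:
  cycle 0 → 0: weight = 8, length = 1, mean = 8/1 ≈ 8.000
  cycle 1 → 1: weight = 3, length = 1, mean = 3/1 ≈ 3.000
  cycle 2 → 2: weight = 8, length = 1, mean = 8/1 ≈ 8.000
  cycle 0 → 1 → 0: weight = 8, length = 2, mean = 8/2 ≈ 4.000
  cycle 0 → 2 → 0: weight = 17, length = 2, mean = 17/2 ≈ 8.500
  cycle 1 → 0 → 1: weight = 8, length = 2, mean = 8/2 ≈ 4.000
Minimum mean = 3.000, attained e.g. along the cycle 1 → 1 with weight 3 and length 1. So λ(A) = 3/1 = 3.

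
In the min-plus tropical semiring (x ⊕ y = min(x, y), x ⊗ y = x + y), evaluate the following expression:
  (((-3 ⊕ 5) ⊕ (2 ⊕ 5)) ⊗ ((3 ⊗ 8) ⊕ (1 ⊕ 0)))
(((-3 ⊕ 5) ⊕ (2 ⊕ 5)) ⊗ ((3 ⊗ 8) ⊕ (1 ⊕ 0))) = -3

Expand innermost to outermost. Recall ⊕ takes the minimum of its arguments and ⊗ takes their sum. Working out the expression (((-3 ⊕ 5) ⊕ (2 ⊕ 5)) ⊗ ((3 ⊗ 8) ⊕ (1 ⊕ 0))) gives -3.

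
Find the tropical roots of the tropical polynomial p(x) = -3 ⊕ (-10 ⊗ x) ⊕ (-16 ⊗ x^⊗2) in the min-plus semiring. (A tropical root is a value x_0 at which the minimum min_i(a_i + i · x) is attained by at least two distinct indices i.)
Roots: {6, 7}

Each tropical root is a break point of the lower envelope of the lines y = a_i + i · x (there are 3 lines, with slopes 0, 1, ..., 2). Only the lines that attain the minimum somewhere contribute to roots; other lines are dominated. Here the surviving (envelope) indices are i = 2, i = 1, i = 0.
Intersections between consecutive envelope lines give the roots: for adjacent envelope indices i < j the intersection is x = (a_i − a_j) / (j − i). Reading off the sorted break points: {6, 7}.
Verification: at each break x_0, at least two indices attain the minimum of min_i(a_i + i · x_0).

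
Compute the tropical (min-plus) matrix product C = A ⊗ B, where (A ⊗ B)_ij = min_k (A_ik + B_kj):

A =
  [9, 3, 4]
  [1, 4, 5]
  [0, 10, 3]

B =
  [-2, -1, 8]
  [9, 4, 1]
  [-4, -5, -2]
A ⊗ B =
  [0, -1, 2]
  [-1, 0, 3]
  [-2, -2, 1]

Apply the min-plus product entry-by-entry:
  C[0][0] = min over k of (A[0][0] + B[0][0] = 9 + -2 = 7, A[0][1] + B[1][0] = 3 + 9 = 12, A[0][2] + B[2][0] = 4 + -4 = 0) = 0 (attained at k = 2)
  C[0][1] = min over k of (A[0][0] + B[0][1] = 9 + -1 = 8, A[0][1] + B[1][1] = 3 + 4 = 7, A[0][2] + B[2][1] = 4 + -5 = -1) = -1 (attained at k = 2)
  C[0][2] = min over k of (A[0][0] + B[0][2] = 9 + 8 = 17, A[0][1] + B[1][2] = 3 + 1 = 4, A[0][2] + B[2][2] = 4 + -2 = 2) = 2 (attained at k = 2)
  C[1][0] = min over k of (A[1][0] + B[0][0] = 1 + -2 = -1, A[1][1] + B[1][0] = 4 + 9 = 13, A[1][2] + B[2][0] = 5 + -4 = 1) = -1 (attained at k = 0)
  C[1][1] = min over k of (A[1][0] + B[0][1] = 1 + -1 = 0, A[1][1] + B[1][1] = 4 + 4 = 8, A[1][2] + B[2][1] = 5 + -5 = 0) = 0 (attained at k = 0)
  C[1][2] = min over k of (A[1][0] + B[0][2] = 1 + 8 = 9, A[1][1] + B[1][2] = 4 + 1 = 5, A[1][2] + B[2][2] = 5 + -2 = 3) = 3 (attained at k = 2)
  C[2][0] = min over k of (A[2][0] + B[0][0] = 0 + -2 = -2, A[2][1] + B[1][0] = 10 + 9 = 19, A[2][2] + B[2][0] = 3 + -4 = -1) = -2 (attained at k = 0)
  C[2][1] = min over k of (A[2][0] + B[0][1] = 0 + -1 = -1, A[2][1] + B[1][1] = 10 + 4 = 14, A[2][2] + B[2][1] = 3 + -5 = -2) = -2 (attained at k = 2)
  C[2][2] = min over k of (A[2][0] + B[0][2] = 0 + 8 = 8, A[2][1] + B[1][2] = 10 + 1 = 11, A[2][2] + B[2][2] = 3 + -2 = 1) = 1 (attained at k = 2)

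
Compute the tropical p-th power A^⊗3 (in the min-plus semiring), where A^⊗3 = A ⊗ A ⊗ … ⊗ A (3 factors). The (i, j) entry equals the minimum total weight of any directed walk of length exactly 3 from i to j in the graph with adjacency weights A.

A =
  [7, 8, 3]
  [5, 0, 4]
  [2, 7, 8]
A^⊗3 =
  [12, 8, 8]
  [5, 0, 4]
  [7, 7, 11]

Each entry (A^⊗3)_ij equals the minimum over all length-3 walks i = v_0 → v_1 → … → v_3 = j of Σ_t A[v_t][v_{t+1}]. For example, for (i, j) = (0, 2) we minimise over 9 possible intermediate vertex sequences; the minimum is 8, attained along the walk 0 → 2 → 0 → 2.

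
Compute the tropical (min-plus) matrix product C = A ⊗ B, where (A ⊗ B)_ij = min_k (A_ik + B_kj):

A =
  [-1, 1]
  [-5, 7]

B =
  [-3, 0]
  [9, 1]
A ⊗ B =
  [-4, -1]
  [-8, -5]

Apply the min-plus product entry-by-entry:
  C[0][0] = min over k of (A[0][0] + B[0][0] = -1 + -3 = -4, A[0][1] + B[1][0] = 1 + 9 = 10) = -4 (attained at k = 0)
  C[0][1] = min over k of (A[0][0] + B[0][1] = -1 + 0 = -1, A[0][1] + B[1][1] = 1 + 1 = 2) = -1 (attained at k = 0)
  C[1][0] = min over k of (A[1][0] + B[0][0] = -5 + -3 = -8, A[1][1] + B[1][0] = 7 + 9 = 16) = -8 (attained at k = 0)
  C[1][1] = min over k of (A[1][0] + B[0][1] = -5 + 0 = -5, A[1][1] + B[1][1] = 7 + 1 = 8) = -5 (attained at k = 0)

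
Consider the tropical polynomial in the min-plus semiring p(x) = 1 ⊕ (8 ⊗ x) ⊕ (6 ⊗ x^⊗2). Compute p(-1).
p(-1) = 1

A tropical monomial a ⊗ x^⊗i evaluates to a + i · x. Evaluating each term at x = -1:
  Term 0 contributes 1 + 0 · -1 = 1
  Term 1 contributes 8 + 1 · -1 = 7
  Term 2 contributes 6 + 2 · -1 = 4
p(-1) = ⊕ of these = min[1, 7, 4] = 1.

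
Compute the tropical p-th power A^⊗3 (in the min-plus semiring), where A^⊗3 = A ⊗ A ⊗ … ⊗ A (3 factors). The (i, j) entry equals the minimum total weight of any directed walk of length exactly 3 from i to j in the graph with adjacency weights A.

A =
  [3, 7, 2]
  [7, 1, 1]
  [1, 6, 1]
A^⊗3 =
  [4, 9, 4]
  [3, 3, 3]
  [3, 8, 3]

Each entry (A^⊗3)_ij equals the minimum over all length-3 walks i = v_0 → v_1 → … → v_3 = j of Σ_t A[v_t][v_{t+1}]. For example, for (i, j) = (0, 2) we minimise over 9 possible intermediate vertex sequences; the minimum is 4, attained along the walk 0 → 2 → 2 → 2.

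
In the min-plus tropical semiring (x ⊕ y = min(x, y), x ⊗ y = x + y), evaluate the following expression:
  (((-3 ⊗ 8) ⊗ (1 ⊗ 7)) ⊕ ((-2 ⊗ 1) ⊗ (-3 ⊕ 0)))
(((-3 ⊗ 8) ⊗ (1 ⊗ 7)) ⊕ ((-2 ⊗ 1) ⊗ (-3 ⊕ 0))) = -4

Expand innermost to outermost. Recall ⊕ takes the minimum of its arguments and ⊗ takes their sum. Working out the expression (((-3 ⊗ 8) ⊗ (1 ⊗ 7)) ⊕ ((-2 ⊗ 1) ⊗ (-3 ⊕ 0))) gives -4.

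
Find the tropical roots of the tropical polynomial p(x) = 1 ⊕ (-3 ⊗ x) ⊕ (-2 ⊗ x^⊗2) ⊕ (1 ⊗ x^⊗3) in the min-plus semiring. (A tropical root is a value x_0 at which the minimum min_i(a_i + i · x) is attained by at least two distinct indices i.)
Roots: {-3, -1, 4}

Each tropical root is a break point of the lower envelope of the lines y = a_i + i · x (there are 4 lines, with slopes 0, 1, ..., 3). Only the lines that attain the minimum somewhere contribute to roots; other lines are dominated. Here the surviving (envelope) indices are i = 3, i = 2, i = 1, i = 0.
Intersections between consecutive envelope lines give the roots: for adjacent envelope indices i < j the intersection is x = (a_i − a_j) / (j − i). Reading off the sorted break points: {-3, -1, 4}.
Verification: at each break x_0, at least two indices attain the minimum of min_i(a_i + i · x_0).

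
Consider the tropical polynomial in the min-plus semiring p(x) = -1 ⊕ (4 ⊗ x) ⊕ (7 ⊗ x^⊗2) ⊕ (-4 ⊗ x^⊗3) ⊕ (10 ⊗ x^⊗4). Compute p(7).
p(7) = -1

A tropical monomial a ⊗ x^⊗i evaluates to a + i · x. Evaluating each term at x = 7:
  Term 0 contributes -1 + 0 · 7 = -1
  Term 1 contributes 4 + 1 · 7 = 11
  Term 2 contributes 7 + 2 · 7 = 21
  Term 3 contributes -4 + 3 · 7 = 17
  Term 4 contributes 10 + 4 · 7 = 38
p(7) = ⊕ of these = min[-1, 11, 21, 17, 38] = -1.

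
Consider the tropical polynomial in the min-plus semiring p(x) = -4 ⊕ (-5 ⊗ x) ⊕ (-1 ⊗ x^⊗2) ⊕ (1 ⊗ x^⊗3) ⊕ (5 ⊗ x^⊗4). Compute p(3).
p(3) = -4

A tropical monomial a ⊗ x^⊗i evaluates to a + i · x. Evaluating each term at x = 3:
  Term 0 contributes -4 + 0 · 3 = -4
  Term 1 contributes -5 + 1 · 3 = -2
  Term 2 contributes -1 + 2 · 3 = 5
  Term 3 contributes 1 + 3 · 3 = 10
  Term 4 contributes 5 + 4 · 3 = 17
p(3) = ⊕ of these = min[-4, -2, 5, 10, 17] = -4.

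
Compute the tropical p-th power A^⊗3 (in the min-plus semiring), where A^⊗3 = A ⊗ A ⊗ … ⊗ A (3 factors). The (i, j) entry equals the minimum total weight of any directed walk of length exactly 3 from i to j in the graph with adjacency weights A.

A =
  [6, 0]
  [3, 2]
A^⊗3 =
  [5, 3]
  [6, 5]

Each entry (A^⊗3)_ij equals the minimum over all length-3 walks i = v_0 → v_1 → … → v_3 = j of Σ_t A[v_t][v_{t+1}]. For example, for (i, j) = (0, 1) we minimise over 4 possible intermediate vertex sequences; the minimum is 3, attained along the walk 0 → 1 → 0 → 1.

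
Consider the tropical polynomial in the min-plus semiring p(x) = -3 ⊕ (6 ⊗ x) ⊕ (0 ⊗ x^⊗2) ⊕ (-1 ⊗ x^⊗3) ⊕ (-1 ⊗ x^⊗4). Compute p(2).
p(2) = -3

A tropical monomial a ⊗ x^⊗i evaluates to a + i · x. Evaluating each term at x = 2:
  Term 0 contributes -3 + 0 · 2 = -3
  Term 1 contributes 6 + 1 · 2 = 8
  Term 2 contributes 0 + 2 · 2 = 4
  Term 3 contributes -1 + 3 · 2 = 5
  Term 4 contributes -1 + 4 · 2 = 7
p(2) = ⊕ of these = min[-3, 8, 4, 5, 7] = -3.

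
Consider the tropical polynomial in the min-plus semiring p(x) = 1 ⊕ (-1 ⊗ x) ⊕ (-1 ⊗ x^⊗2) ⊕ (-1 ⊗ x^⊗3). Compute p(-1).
p(-1) = -4

A tropical monomial a ⊗ x^⊗i evaluates to a + i · x. Evaluating each term at x = -1:
  Term 0 contributes 1 + 0 · -1 = 1
  Term 1 contributes -1 + 1 · -1 = -2
  Term 2 contributes -1 + 2 · -1 = -3
  Term 3 contributes -1 + 3 · -1 = -4
p(-1) = ⊕ of these = min[1, -2, -3, -4] = -4.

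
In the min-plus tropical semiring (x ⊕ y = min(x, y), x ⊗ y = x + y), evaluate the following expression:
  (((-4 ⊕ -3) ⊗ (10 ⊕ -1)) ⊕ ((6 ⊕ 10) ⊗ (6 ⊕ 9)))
(((-4 ⊕ -3) ⊗ (10 ⊕ -1)) ⊕ ((6 ⊕ 10) ⊗ (6 ⊕ 9))) = -5

Expand innermost to outermost. Recall ⊕ takes the minimum of its arguments and ⊗ takes their sum. Working out the expression (((-4 ⊕ -3) ⊗ (10 ⊕ -1)) ⊕ ((6 ⊕ 10) ⊗ (6 ⊕ 9))) gives -5.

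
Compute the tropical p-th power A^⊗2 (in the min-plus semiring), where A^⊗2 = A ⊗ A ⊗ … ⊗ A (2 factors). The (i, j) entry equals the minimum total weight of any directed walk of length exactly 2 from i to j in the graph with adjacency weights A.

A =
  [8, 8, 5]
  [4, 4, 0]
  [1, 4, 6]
A^⊗2 =
  [6, 9, 8]
  [1, 4, 4]
  [7, 8, 4]

Each entry (A^⊗2)_ij equals the minimum over all length-2 walks i = v_0 → v_1 → … → v_2 = j of Σ_t A[v_t][v_{t+1}]. For example, for (i, j) = (0, 2) we minimise over 3 possible intermediate vertex sequences; the minimum is 8, attained along the walk 0 → 1 → 2.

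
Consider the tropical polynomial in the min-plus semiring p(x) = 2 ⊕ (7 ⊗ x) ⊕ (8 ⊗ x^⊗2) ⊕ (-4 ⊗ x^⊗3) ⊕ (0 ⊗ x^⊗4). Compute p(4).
p(4) = 2

A tropical monomial a ⊗ x^⊗i evaluates to a + i · x. Evaluating each term at x = 4:
  Term 0 contributes 2 + 0 · 4 = 2
  Term 1 contributes 7 + 1 · 4 = 11
  Term 2 contributes 8 + 2 · 4 = 16
  Term 3 contributes -4 + 3 · 4 = 8
  Term 4 contributes 0 + 4 · 4 = 16
p(4) = ⊕ of these = min[2, 11, 16, 8, 16] = 2.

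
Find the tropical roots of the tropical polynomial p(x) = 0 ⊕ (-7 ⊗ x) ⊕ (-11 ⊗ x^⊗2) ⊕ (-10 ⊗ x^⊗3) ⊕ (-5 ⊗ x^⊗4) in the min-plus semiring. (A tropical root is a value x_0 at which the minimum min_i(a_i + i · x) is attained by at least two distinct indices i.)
Roots: {-5, -1, 4, 7}

Each tropical root is a break point of the lower envelope of the lines y = a_i + i · x (there are 5 lines, with slopes 0, 1, ..., 4). Only the lines that attain the minimum somewhere contribute to roots; other lines are dominated. Here the surviving (envelope) indices are i = 4, i = 3, i = 2, i = 1, i = 0.
Intersections between consecutive envelope lines give the roots: for adjacent envelope indices i < j the intersection is x = (a_i − a_j) / (j − i). Reading off the sorted break points: {-5, -1, 4, 7}.
Verification: at each break x_0, at least two indices attain the minimum of min_i(a_i + i · x_0).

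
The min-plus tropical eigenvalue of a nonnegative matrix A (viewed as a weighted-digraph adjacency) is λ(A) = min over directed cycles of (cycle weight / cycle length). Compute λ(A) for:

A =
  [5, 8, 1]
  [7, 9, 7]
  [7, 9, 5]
λ(A) = 4

Enumerate directed cycles and compute their means (weight / length). Sample:
  cycle 0 → 0: weight = 5, length = 1, mean = 5/1 ≈ 5.000
  cycle 1 → 1: weight = 9, length = 1, mean = 9/1 ≈ 9.000
  cycle 2 → 2: weight = 5, length = 1, mean = 5/1 ≈ 5.000
  cycle 0 → 1 → 0: weight = 15, length = 2, mean = 15/2 ≈ 7.500
  cycle 0 → 2 → 0: weight = 8, length = 2, mean = 8/2 ≈ 4.000
  cycle 1 → 0 → 1: weight = 15, length = 2, mean = 15/2 ≈ 7.500
Minimum mean = 4.000, attained e.g. along the cycle 0 → 2 → 0 with weight 8 and length 2. So λ(A) = 8/2 = 4.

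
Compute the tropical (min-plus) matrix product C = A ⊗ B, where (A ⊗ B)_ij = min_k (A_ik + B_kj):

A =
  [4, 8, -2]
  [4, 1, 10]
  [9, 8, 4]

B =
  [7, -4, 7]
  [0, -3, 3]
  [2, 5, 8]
A ⊗ B =
  [0, 0, 6]
  [1, -2, 4]
  [6, 5, 11]

Apply the min-plus product entry-by-entry:
  C[0][0] = min over k of (A[0][0] + B[0][0] = 4 + 7 = 11, A[0][1] + B[1][0] = 8 + 0 = 8, A[0][2] + B[2][0] = -2 + 2 = 0) = 0 (attained at k = 2)
  C[0][1] = min over k of (A[0][0] + B[0][1] = 4 + -4 = 0, A[0][1] + B[1][1] = 8 + -3 = 5, A[0][2] + B[2][1] = -2 + 5 = 3) = 0 (attained at k = 0)
  C[0][2] = min over k of (A[0][0] + B[0][2] = 4 + 7 = 11, A[0][1] + B[1][2] = 8 + 3 = 11, A[0][2] + B[2][2] = -2 + 8 = 6) = 6 (attained at k = 2)
  C[1][0] = min over k of (A[1][0] + B[0][0] = 4 + 7 = 11, A[1][1] + B[1][0] = 1 + 0 = 1, A[1][2] + B[2][0] = 10 + 2 = 12) = 1 (attained at k = 1)
  C[1][1] = min over k of (A[1][0] + B[0][1] = 4 + -4 = 0, A[1][1] + B[1][1] = 1 + -3 = -2, A[1][2] + B[2][1] = 10 + 5 = 15) = -2 (attained at k = 1)
  C[1][2] = min over k of (A[1][0] + B[0][2] = 4 + 7 = 11, A[1][1] + B[1][2] = 1 + 3 = 4, A[1][2] + B[2][2] = 10 + 8 = 18) = 4 (attained at k = 1)
  C[2][0] = min over k of (A[2][0] + B[0][0] = 9 + 7 = 16, A[2][1] + B[1][0] = 8 + 0 = 8, A[2][2] + B[2][0] = 4 + 2 = 6) = 6 (attained at k = 2)
  C[2][1] = min over k of (A[2][0] + B[0][1] = 9 + -4 = 5, A[2][1] + B[1][1] = 8 + -3 = 5, A[2][2] + B[2][1] = 4 + 5 = 9) = 5 (attained at k = 0)
  C[2][2] = min over k of (A[2][0] + B[0][2] = 9 + 7 = 16, A[2][1] + B[1][2] = 8 + 3 = 11, A[2][2] + B[2][2] = 4 + 8 = 12) = 11 (attained at k = 1)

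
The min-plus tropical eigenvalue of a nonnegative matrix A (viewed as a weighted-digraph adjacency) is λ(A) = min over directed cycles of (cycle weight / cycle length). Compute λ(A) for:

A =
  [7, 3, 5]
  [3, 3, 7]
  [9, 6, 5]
λ(A) = 3

Enumerate directed cycles and compute their means (weight / length). Sample:
  cycle 0 → 0: weight = 7, length = 1, mean = 7/1 ≈ 7.000
  cycle 1 → 1: weight = 3, length = 1, mean = 3/1 ≈ 3.000
  cycle 2 → 2: weight = 5, length = 1, mean = 5/1 ≈ 5.000
  cycle 0 → 1 → 0: weight = 6, length = 2, mean = 6/2 ≈ 3.000
  cycle 0 → 2 → 0: weight = 14, length = 2, mean = 14/2 ≈ 7.000
  cycle 1 → 0 → 1: weight = 6, length = 2, mean = 6/2 ≈ 3.000
Minimum mean = 3.000, attained e.g. along the cycle 1 → 1 with weight 3 and length 1. So λ(A) = 3/1 = 3.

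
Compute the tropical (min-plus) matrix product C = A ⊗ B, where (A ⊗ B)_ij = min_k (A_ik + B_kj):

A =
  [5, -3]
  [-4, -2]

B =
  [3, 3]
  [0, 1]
A ⊗ B =
  [-3, -2]
  [-2, -1]

Apply the min-plus product entry-by-entry:
  C[0][0] = min over k of (A[0][0] + B[0][0] = 5 + 3 = 8, A[0][1] + B[1][0] = -3 + 0 = -3) = -3 (attained at k = 1)
  C[0][1] = min over k of (A[0][0] + B[0][1] = 5 + 3 = 8, A[0][1] + B[1][1] = -3 + 1 = -2) = -2 (attained at k = 1)
  C[1][0] = min over k of (A[1][0] + B[0][0] = -4 + 3 = -1, A[1][1] + B[1][0] = -2 + 0 = -2) = -2 (attained at k = 1)
  C[1][1] = min over k of (A[1][0] + B[0][1] = -4 + 3 = -1, A[1][1] + B[1][1] = -2 + 1 = -1) = -1 (attained at k = 0)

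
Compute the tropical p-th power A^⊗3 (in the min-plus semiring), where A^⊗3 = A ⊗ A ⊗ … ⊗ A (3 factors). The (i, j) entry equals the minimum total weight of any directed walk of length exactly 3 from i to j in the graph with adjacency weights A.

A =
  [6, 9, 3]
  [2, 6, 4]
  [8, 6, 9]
A^⊗3 =
  [11, 15, 13]
  [12, 11, 11]
  [14, 16, 11]

Each entry (A^⊗3)_ij equals the minimum over all length-3 walks i = v_0 → v_1 → … → v_3 = j of Σ_t A[v_t][v_{t+1}]. For example, for (i, j) = (0, 2) we minimise over 9 possible intermediate vertex sequences; the minimum is 13, attained along the walk 0 → 2 → 1 → 2.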